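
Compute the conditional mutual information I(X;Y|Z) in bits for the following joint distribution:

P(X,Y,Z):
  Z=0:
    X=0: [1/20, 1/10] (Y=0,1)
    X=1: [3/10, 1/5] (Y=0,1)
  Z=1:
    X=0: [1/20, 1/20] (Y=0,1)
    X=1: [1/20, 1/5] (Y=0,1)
0.0456 bits

Conditional mutual information: I(X;Y|Z) = H(X|Z) + H(Y|Z) - H(X,Y|Z)

H(Z) = 0.9341
H(X,Z) = 1.7427 → H(X|Z) = 0.8087
H(Y,Z) = 1.8834 → H(Y|Z) = 0.9493
H(X,Y,Z) = 2.6464 → H(X,Y|Z) = 1.7124

I(X;Y|Z) = 0.8087 + 0.9493 - 1.7124 = 0.0456 bits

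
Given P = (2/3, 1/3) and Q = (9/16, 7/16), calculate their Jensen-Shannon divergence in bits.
0.0083 bits

Jensen-Shannon divergence is:
JSD(P||Q) = 0.5 × D_KL(P||M) + 0.5 × D_KL(Q||M)
where M = 0.5 × (P + Q) is the mixture distribution.

M = 0.5 × (2/3, 1/3) + 0.5 × (9/16, 7/16) = (0.614583, 0.385417)

D_KL(P||M) = 0.0084 bits
D_KL(Q||M) = 0.0081 bits

JSD(P||Q) = 0.5 × 0.0084 + 0.5 × 0.0081 = 0.0083 bits

Unlike KL divergence, JSD is symmetric and bounded: 0 ≤ JSD ≤ log(2).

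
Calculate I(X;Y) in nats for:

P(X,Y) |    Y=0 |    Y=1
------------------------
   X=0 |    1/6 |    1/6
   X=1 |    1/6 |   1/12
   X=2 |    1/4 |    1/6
0.0086 nats

Mutual information: I(X;Y) = H(X) + H(Y) - H(X,Y)

Marginals:
P(X) = (1/3, 1/4, 5/12), H(X) = 1.0776 nats
P(Y) = (7/12, 5/12), H(Y) = 0.6792 nats

Joint entropy: H(X,Y) = 1.7482 nats

I(X;Y) = 1.0776 + 0.6792 - 1.7482 = 0.0086 nats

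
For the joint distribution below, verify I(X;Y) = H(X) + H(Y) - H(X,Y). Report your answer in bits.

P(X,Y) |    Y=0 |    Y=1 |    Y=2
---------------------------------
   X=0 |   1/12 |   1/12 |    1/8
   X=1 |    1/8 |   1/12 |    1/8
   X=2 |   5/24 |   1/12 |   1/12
I(X;Y) = 0.0418 bits

Mutual information has multiple equivalent forms:
- I(X;Y) = H(X) - H(X|Y)
- I(X;Y) = H(Y) - H(Y|X)
- I(X;Y) = H(X) + H(Y) - H(X,Y)

Computing all quantities:
H(X) = 1.5774, H(Y) = 1.5546, H(X,Y) = 3.0902
H(X|Y) = 1.5356, H(Y|X) = 1.5128

Verification:
H(X) - H(X|Y) = 1.5774 - 1.5356 = 0.0418
H(Y) - H(Y|X) = 1.5546 - 1.5128 = 0.0418
H(X) + H(Y) - H(X,Y) = 1.5774 + 1.5546 - 3.0902 = 0.0418

All forms give I(X;Y) = 0.0418 bits. ✓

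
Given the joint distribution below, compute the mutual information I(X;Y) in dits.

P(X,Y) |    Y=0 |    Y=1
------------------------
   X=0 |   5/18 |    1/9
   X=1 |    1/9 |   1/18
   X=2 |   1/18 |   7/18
0.0785 dits

Mutual information: I(X;Y) = H(X) + H(Y) - H(X,Y)

Marginals:
P(X) = (7/18, 1/6, 4/9), H(X) = 0.4457 dits
P(Y) = (4/9, 5/9), H(Y) = 0.2983 dits

Joint entropy: H(X,Y) = 0.6656 dits

I(X;Y) = 0.4457 + 0.2983 - 0.6656 = 0.0785 dits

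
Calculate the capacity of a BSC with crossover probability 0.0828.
0.5880 bits

For a binary symmetric channel (BSC) with error probability p:
Capacity C = 1 - H(p) bits per symbol

where H(p) = -p log₂(p) - (1-p) log₂(1-p) is the binary entropy function.

H(0.0828) = 0.4120 bits
C = 1 - 0.4120 = 0.5880 bits per symbol

This means we can reliably transmit up to 0.5880 bits of information per channel use.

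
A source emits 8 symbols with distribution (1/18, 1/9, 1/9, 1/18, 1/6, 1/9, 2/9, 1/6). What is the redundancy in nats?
0.0944 nats

Redundancy measures how far a source is from maximum entropy:
R = H_max - H(X)

Maximum entropy for 8 symbols: H_max = log_e(8) = 2.0794 nats
Actual entropy: H(X) = 1.9851 nats
Redundancy: R = 2.0794 - 1.9851 = 0.0944 nats

This redundancy represents potential for compression: the source could be compressed by 0.0944 nats per symbol.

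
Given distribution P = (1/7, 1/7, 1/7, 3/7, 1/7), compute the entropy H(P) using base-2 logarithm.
2.1281 bits

Shannon entropy is H(X) = -Σ p(x) log p(x).

For P = (1/7, 1/7, 1/7, 3/7, 1/7):
H = -1/7 × log_2(1/7) -1/7 × log_2(1/7) -1/7 × log_2(1/7) -3/7 × log_2(3/7) -1/7 × log_2(1/7)
H = 2.1281 bits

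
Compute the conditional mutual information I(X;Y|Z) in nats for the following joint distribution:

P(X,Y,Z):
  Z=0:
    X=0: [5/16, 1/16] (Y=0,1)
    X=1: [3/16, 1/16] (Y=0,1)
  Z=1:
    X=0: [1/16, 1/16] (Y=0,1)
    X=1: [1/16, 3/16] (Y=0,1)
0.0147 nats

Conditional mutual information: I(X;Y|Z) = H(X|Z) + H(Y|Z) - H(X,Y|Z)

H(Z) = 0.6616
H(X,Z) = 1.3209 → H(X|Z) = 0.6593
H(Y,Z) = 1.2130 → H(Y|Z) = 0.5514
H(X,Y,Z) = 1.8577 → H(X,Y|Z) = 1.1961

I(X;Y|Z) = 0.6593 + 0.5514 - 1.1961 = 0.0147 nats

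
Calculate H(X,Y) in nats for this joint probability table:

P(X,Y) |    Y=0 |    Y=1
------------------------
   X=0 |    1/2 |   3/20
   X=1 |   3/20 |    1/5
1.2376 nats

Joint entropy is H(X,Y) = -Σ_{x,y} p(x,y) log p(x,y).

Summing over all non-zero entries:
H(X,Y) = -[1/2·log_e(1/2) + 3/20·log_e(3/20) + 3/20·log_e(3/20) + 1/5·log_e(1/5)]
H(X,Y) = 1.2376 nats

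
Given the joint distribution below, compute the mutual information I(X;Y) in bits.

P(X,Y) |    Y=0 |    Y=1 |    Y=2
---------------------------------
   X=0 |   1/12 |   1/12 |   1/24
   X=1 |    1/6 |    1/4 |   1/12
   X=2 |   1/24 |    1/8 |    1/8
0.0651 bits

Mutual information: I(X;Y) = H(X) + H(Y) - H(X,Y)

Marginals:
P(X) = (5/24, 1/2, 7/24), H(X) = 1.4899 bits
P(Y) = (7/24, 11/24, 1/4), H(Y) = 1.5343 bits

Joint entropy: H(X,Y) = 2.9591 bits

I(X;Y) = 1.4899 + 1.5343 - 2.9591 = 0.0651 bits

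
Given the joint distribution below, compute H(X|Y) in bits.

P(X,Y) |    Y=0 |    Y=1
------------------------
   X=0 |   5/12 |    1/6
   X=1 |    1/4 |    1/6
0.9696 bits

Using the chain rule: H(X|Y) = H(X,Y) - H(Y)

First, compute H(X,Y) = 1.8879 bits

Marginal P(Y) = (2/3, 1/3)
H(Y) = 0.9183 bits

H(X|Y) = H(X,Y) - H(Y) = 1.8879 - 0.9183 = 0.9696 bits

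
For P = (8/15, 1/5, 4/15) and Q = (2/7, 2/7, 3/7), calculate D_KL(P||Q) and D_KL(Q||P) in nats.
D_KL(P||Q) = 0.1350, D_KL(Q||P) = 0.1269

KL divergence is not symmetric: D_KL(P||Q) ≠ D_KL(Q||P) in general.

D_KL(P||Q) = 0.1350 nats
D_KL(Q||P) = 0.1269 nats

No, they are not equal!

This asymmetry is why KL divergence is not a true distance metric.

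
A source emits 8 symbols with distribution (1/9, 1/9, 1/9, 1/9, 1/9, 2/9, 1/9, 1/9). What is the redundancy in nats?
0.0362 nats

Redundancy measures how far a source is from maximum entropy:
R = H_max - H(X)

Maximum entropy for 8 symbols: H_max = log_e(8) = 2.0794 nats
Actual entropy: H(X) = 2.0432 nats
Redundancy: R = 2.0794 - 2.0432 = 0.0362 nats

This redundancy represents potential for compression: the source could be compressed by 0.0362 nats per symbol.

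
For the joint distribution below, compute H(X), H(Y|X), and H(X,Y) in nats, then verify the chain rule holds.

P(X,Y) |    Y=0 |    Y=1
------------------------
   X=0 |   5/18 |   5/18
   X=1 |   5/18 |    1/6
H(X,Y) = 1.3661, H(X) = 0.6870, H(Y|X) = 0.6791 (all in nats)

Chain rule: H(X,Y) = H(X) + H(Y|X)

Left side — joint entropy directly:
H(X,Y) = -Σ p(x,y) log p(x,y) = 1.3661 nats

Right side — compute H(Y|X) from the conditional distributions:
P(X) = (5/9, 4/9), so H(X) = 0.6870 nats
H(Y|X) = Σ_x P(X=x) · H(Y|X=x):
  P(Y|X=0) = (1/2, 1/2), H(Y|X=0) = 0.6931, weight P(X=0) = 5/9
  P(Y|X=1) = (5/8, 3/8), H(Y|X=1) = 0.6616, weight P(X=1) = 4/9
H(Y|X) = 0.6791 nats

H(X) + H(Y|X) = 0.6870 + 0.6791 = 1.3661 nats

Both sides equal 1.3661 nats. ✓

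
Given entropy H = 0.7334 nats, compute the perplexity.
2.0821

Perplexity is e^H (or exp(H) for natural log).

H = 0.7334 nats
Perplexity = e^0.7334 = 2.0821

Interpretation: The model's uncertainty is equivalent to choosing uniformly among 2.1 options.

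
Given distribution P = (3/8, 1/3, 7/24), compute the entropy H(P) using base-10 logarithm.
0.4749 dits

Shannon entropy is H(X) = -Σ p(x) log p(x).

For P = (3/8, 1/3, 7/24):
H = -3/8 × log_10(3/8) -1/3 × log_10(1/3) -7/24 × log_10(7/24)
H = 0.4749 dits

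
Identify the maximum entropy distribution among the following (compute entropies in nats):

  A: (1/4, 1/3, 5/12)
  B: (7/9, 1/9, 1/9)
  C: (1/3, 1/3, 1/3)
C

For a discrete distribution over n outcomes, entropy is maximized by the uniform distribution.

Computing entropies:
H(A) = 1.0776 nats
H(B) = 0.6837 nats
H(C) = 1.0986 nats

The uniform distribution (where all probabilities equal 1/3) achieves the maximum entropy of log_e(3) = 1.0986 nats.

Distribution C has the highest entropy.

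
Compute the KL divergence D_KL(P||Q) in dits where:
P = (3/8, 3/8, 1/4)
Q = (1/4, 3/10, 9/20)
0.0386 dits

KL divergence: D_KL(P||Q) = Σ p(x) log(p(x)/q(x))

Computing term by term:
  x=0: 3/8 × log_10[(3/8)/(1/4)] = 3/8 × 0.1761 = 0.0660
  x=1: 3/8 × log_10[(3/8)/(3/10)] = 3/8 × 0.0969 = 0.0363
  x=2: 1/4 × log_10[(1/4)/(9/20)] = 1/4 × -0.2553 = -0.0638

D_KL(P||Q) = 0.0386 dits

Note: KL divergence is always non-negative and equals 0 iff P = Q.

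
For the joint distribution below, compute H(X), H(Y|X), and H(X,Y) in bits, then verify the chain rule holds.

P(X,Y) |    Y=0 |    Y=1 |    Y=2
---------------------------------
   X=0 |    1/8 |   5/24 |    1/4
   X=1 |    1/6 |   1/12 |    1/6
H(X,Y) = 2.5069, H(X) = 0.9799, H(Y|X) = 1.5270 (all in bits)

Chain rule: H(X,Y) = H(X) + H(Y|X)

Left side — joint entropy directly:
H(X,Y) = -Σ p(x,y) log p(x,y) = 2.5069 bits

Right side — compute H(Y|X) from the conditional distributions:
P(X) = (7/12, 5/12), so H(X) = 0.9799 bits
H(Y|X) = Σ_x P(X=x) · H(Y|X=x):
  P(Y|X=0) = (3/14, 5/14, 3/7), H(Y|X=0) = 1.5306, weight P(X=0) = 7/12
  P(Y|X=1) = (2/5, 1/5, 2/5), H(Y|X=1) = 1.5219, weight P(X=1) = 5/12
H(Y|X) = 1.5270 bits

H(X) + H(Y|X) = 0.9799 + 1.5270 = 2.5069 bits

Both sides equal 2.5069 bits. ✓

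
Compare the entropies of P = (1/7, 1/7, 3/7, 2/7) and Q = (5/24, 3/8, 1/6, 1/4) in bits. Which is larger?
Q

Computing entropies in bits:
H(P) = 1.8424
H(Q) = 1.9329

Distribution Q has higher entropy.

Intuition: The distribution closer to uniform (more spread out) has higher entropy.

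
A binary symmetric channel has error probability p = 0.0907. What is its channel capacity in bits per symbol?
0.5612 bits

For a binary symmetric channel (BSC) with error probability p:
Capacity C = 1 - H(p) bits per symbol

where H(p) = -p log₂(p) - (1-p) log₂(1-p) is the binary entropy function.

H(0.0907) = 0.4388 bits
C = 1 - 0.4388 = 0.5612 bits per symbol

This means we can reliably transmit up to 0.5612 bits of information per channel use.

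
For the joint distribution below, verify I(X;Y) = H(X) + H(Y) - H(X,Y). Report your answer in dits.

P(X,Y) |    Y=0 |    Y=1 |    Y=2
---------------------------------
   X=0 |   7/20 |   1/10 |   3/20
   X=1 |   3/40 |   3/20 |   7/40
I(X;Y) = 0.0358 dits

Mutual information has multiple equivalent forms:
- I(X;Y) = H(X) - H(X|Y)
- I(X;Y) = H(Y) - H(Y|X)
- I(X;Y) = H(X) + H(Y) - H(X,Y)

Computing all quantities:
H(X) = 0.2923, H(Y) = 0.4671, H(X,Y) = 0.7236
H(X|Y) = 0.2565, H(Y|X) = 0.4313

Verification:
H(X) - H(X|Y) = 0.2923 - 0.2565 = 0.0358
H(Y) - H(Y|X) = 0.4671 - 0.4313 = 0.0358
H(X) + H(Y) - H(X,Y) = 0.2923 + 0.4671 - 0.7236 = 0.0358

All forms give I(X;Y) = 0.0358 dits. ✓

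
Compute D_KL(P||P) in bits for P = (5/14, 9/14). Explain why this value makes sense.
0.0000 bits

KL divergence satisfies the Gibbs inequality: D_KL(P||Q) ≥ 0 for all distributions P, Q.

D_KL(P||Q) = Σ p(x) log(p(x)/q(x))
Each term is p(x) × log_2(p(x)/p(x)) = p(x) × log_2(1) = 0, so the sum is 0.
D_KL(P||Q) = 0.0000 bits

When P = Q, the KL divergence is exactly 0, as there is no 'divergence' between identical distributions.

This non-negativity is a fundamental property: relative entropy cannot be negative because it measures how different Q is from P.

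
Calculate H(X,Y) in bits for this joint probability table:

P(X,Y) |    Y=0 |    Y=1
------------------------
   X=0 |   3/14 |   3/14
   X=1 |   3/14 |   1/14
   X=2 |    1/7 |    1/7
2.5027 bits

Joint entropy is H(X,Y) = -Σ_{x,y} p(x,y) log p(x,y).

Summing over all non-zero entries:
H(X,Y) = -[3/14·log_2(3/14) + 3/14·log_2(3/14) + 3/14·log_2(3/14) + 1/14·log_2(1/14) + 1/7·log_2(1/7) + 1/7·log_2(1/7)]
H(X,Y) = 2.5027 bits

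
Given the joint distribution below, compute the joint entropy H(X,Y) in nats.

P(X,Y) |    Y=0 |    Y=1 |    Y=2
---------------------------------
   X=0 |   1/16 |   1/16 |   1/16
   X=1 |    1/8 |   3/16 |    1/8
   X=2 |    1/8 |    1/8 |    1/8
2.1334 nats

Joint entropy is H(X,Y) = -Σ_{x,y} p(x,y) log p(x,y).

Summing over all non-zero entries:
H(X,Y) = -[1/16·log_e(1/16) + 1/16·log_e(1/16) + 1/16·log_e(1/16) + 1/8·log_e(1/8) + 3/16·log_e(3/16) + 1/8·log_e(1/8) + 1/8·log_e(1/8) + 1/8·log_e(1/8) + 1/8·log_e(1/8)]
H(X,Y) = 2.1334 nats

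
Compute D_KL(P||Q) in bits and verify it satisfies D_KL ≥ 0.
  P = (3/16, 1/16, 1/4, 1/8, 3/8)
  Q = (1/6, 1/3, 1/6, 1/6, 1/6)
0.4140 bits

KL divergence satisfies the Gibbs inequality: D_KL(P||Q) ≥ 0 for all distributions P, Q.

D_KL(P||Q) = Σ p(x) log(p(x)/q(x))
Term by term:
  x=0: 3/16 × log_2[(3/16)/(1/6)] = 0.0319
  x=1: 1/16 × log_2[(1/16)/(1/3)] = -0.1509
  x=2: 1/4 × log_2[(1/4)/(1/6)] = 0.1462
  x=3: 1/8 × log_2[(1/8)/(1/6)] = -0.0519
  x=4: 3/8 × log_2[(3/8)/(1/6)] = 0.4387
D_KL(P||Q) = 0.4140 bits

D_KL(P||Q) = 0.4140 ≥ 0 ✓

This non-negativity is a fundamental property: relative entropy cannot be negative because it measures how different Q is from P.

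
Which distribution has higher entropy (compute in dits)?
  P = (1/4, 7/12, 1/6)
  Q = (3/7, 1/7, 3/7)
Q

Computing entropies in dits:
H(P) = 0.4168
H(Q) = 0.4361

Distribution Q has higher entropy.

Intuition: The distribution closer to uniform (more spread out) has higher entropy.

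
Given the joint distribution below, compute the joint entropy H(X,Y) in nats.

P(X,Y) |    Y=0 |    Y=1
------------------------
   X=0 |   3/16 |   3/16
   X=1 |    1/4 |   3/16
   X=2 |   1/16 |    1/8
1.7214 nats

Joint entropy is H(X,Y) = -Σ_{x,y} p(x,y) log p(x,y).

Summing over all non-zero entries:
H(X,Y) = -[3/16·log_e(3/16) + 3/16·log_e(3/16) + 1/4·log_e(1/4) + 3/16·log_e(3/16) + 1/16·log_e(1/16) + 1/8·log_e(1/8)]
H(X,Y) = 1.7214 nats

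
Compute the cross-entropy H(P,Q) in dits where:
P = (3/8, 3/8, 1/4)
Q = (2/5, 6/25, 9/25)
0.4926 dits

Cross-entropy: H(P,Q) = -Σ p(x) log q(x)

Alternatively: H(P,Q) = H(P) + D_KL(P||Q)
H(P) = 0.4700 dits
D_KL(P||Q) = 0.0226 dits

H(P,Q) = 0.4700 + 0.0226 = 0.4926 dits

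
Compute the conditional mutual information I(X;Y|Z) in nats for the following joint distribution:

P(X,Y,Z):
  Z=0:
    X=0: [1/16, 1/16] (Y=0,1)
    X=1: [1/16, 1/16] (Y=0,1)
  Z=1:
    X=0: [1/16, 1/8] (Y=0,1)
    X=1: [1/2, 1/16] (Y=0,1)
0.1062 nats

Conditional mutual information: I(X;Y|Z) = H(X|Z) + H(Y|Z) - H(X,Y|Z)

H(Z) = 0.5623
H(X,Z) = 1.1574 → H(X|Z) = 0.5950
H(Y,Z) = 1.1574 → H(Y|Z) = 0.5950
H(X,Y,Z) = 1.6462 → H(X,Y|Z) = 1.0839

I(X;Y|Z) = 0.5950 + 0.5950 - 1.0839 = 0.1062 nats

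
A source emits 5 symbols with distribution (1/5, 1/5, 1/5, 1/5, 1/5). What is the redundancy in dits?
0.0000 dits

Redundancy measures how far a source is from maximum entropy:
R = H_max - H(X)

Maximum entropy for 5 symbols: H_max = log_10(5) = 0.6990 dits
Actual entropy: H(X) = 0.6990 dits
Redundancy: R = 0.6990 - 0.6990 = 0.0000 dits

This redundancy represents potential for compression: the source could be compressed by 0.0000 dits per symbol.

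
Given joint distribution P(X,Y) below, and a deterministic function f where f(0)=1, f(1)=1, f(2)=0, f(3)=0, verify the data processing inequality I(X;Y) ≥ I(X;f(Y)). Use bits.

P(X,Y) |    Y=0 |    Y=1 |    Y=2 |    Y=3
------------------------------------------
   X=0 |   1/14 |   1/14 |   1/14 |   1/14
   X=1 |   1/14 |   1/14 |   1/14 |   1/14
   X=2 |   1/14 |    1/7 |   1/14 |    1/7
I(X;Y) = 0.0202, I(X;f(Y)) = 0.0000, inequality holds: 0.0202 ≥ 0.0000

Data Processing Inequality: For any Markov chain X → Y → Z, we have I(X;Y) ≥ I(X;Z).

Here Z = f(Y) is a deterministic function of Y, forming X → Y → Z.

Original I(X;Y) = 0.0202 bits

After applying f:
P(X,Z) where Z=f(Y):
- P(X,Z=0) = P(X,Y=2) + P(X,Y=3)
- P(X,Z=1) = P(X,Y=0) + P(X,Y=1)

I(X;Z) = I(X;f(Y)) = 0.0000 bits

Verification: 0.0202 ≥ 0.0000 ✓

Information cannot be created by processing; the function f can only lose information about X.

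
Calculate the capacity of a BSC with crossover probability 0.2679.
0.1616 bits

For a binary symmetric channel (BSC) with error probability p:
Capacity C = 1 - H(p) bits per symbol

where H(p) = -p log₂(p) - (1-p) log₂(1-p) is the binary entropy function.

H(0.2679) = 0.8384 bits
C = 1 - 0.8384 = 0.1616 bits per symbol

This means we can reliably transmit up to 0.1616 bits of information per channel use.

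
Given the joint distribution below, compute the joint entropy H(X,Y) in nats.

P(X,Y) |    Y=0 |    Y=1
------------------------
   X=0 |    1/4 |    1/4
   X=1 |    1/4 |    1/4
1.3863 nats

Joint entropy is H(X,Y) = -Σ_{x,y} p(x,y) log p(x,y).

Summing over all non-zero entries:
H(X,Y) = -[1/4·log_e(1/4) + 1/4·log_e(1/4) + 1/4·log_e(1/4) + 1/4·log_e(1/4)]
H(X,Y) = 1.3863 nats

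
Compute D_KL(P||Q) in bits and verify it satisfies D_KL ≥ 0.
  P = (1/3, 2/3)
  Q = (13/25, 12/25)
0.1021 bits

KL divergence satisfies the Gibbs inequality: D_KL(P||Q) ≥ 0 for all distributions P, Q.

D_KL(P||Q) = Σ p(x) log(p(x)/q(x))
Term by term:
  x=0: 1/3 × log_2[(1/3)/(13/25)] = -0.2138
  x=1: 2/3 × log_2[(2/3)/(12/25)] = 0.3160
D_KL(P||Q) = 0.1021 bits

D_KL(P||Q) = 0.1021 ≥ 0 ✓

This non-negativity is a fundamental property: relative entropy cannot be negative because it measures how different Q is from P.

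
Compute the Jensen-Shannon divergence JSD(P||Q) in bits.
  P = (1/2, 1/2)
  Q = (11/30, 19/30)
0.0131 bits

Jensen-Shannon divergence is:
JSD(P||Q) = 0.5 × D_KL(P||M) + 0.5 × D_KL(Q||M)
where M = 0.5 × (P + Q) is the mixture distribution.

M = 0.5 × (1/2, 1/2) + 0.5 × (11/30, 19/30) = (13/30, 17/30)

D_KL(P||M) = 0.0129 bits
D_KL(Q||M) = 0.0133 bits

JSD(P||Q) = 0.5 × 0.0129 + 0.5 × 0.0133 = 0.0131 bits

Unlike KL divergence, JSD is symmetric and bounded: 0 ≤ JSD ≤ log(2).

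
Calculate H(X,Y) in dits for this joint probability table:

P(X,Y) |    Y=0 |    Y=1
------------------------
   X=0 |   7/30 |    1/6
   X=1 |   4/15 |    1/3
0.5893 dits

Joint entropy is H(X,Y) = -Σ_{x,y} p(x,y) log p(x,y).

Summing over all non-zero entries:
H(X,Y) = -[7/30·log_10(7/30) + 1/6·log_10(1/6) + 4/15·log_10(4/15) + 1/3·log_10(1/3)]
H(X,Y) = 0.5893 dits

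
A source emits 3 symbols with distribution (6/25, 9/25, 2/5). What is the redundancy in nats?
0.0218 nats

Redundancy measures how far a source is from maximum entropy:
R = H_max - H(X)

Maximum entropy for 3 symbols: H_max = log_e(3) = 1.0986 nats
Actual entropy: H(X) = 1.0768 nats
Redundancy: R = 1.0986 - 1.0768 = 0.0218 nats

This redundancy represents potential for compression: the source could be compressed by 0.0218 nats per symbol.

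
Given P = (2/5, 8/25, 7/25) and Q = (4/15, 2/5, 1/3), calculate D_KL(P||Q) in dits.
0.0182 dits

KL divergence: D_KL(P||Q) = Σ p(x) log(p(x)/q(x))

Computing term by term:
  x=0: 2/5 × log_10[(2/5)/(4/15)] = 2/5 × 0.1761 = 0.0704
  x=1: 8/25 × log_10[(8/25)/(2/5)] = 8/25 × -0.0969 = -0.0310
  x=2: 7/25 × log_10[(7/25)/(1/3)] = 7/25 × -0.0757 = -0.0212

D_KL(P||Q) = 0.0182 dits

Note: KL divergence is always non-negative and equals 0 iff P = Q.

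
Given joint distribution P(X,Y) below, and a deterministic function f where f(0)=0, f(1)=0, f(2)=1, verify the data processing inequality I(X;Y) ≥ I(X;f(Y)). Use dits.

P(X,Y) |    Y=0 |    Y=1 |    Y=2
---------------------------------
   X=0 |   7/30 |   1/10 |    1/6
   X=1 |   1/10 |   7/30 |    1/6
I(X;Y) = 0.0238, I(X;f(Y)) = 0.0000, inequality holds: 0.0238 ≥ 0.0000

Data Processing Inequality: For any Markov chain X → Y → Z, we have I(X;Y) ≥ I(X;Z).

Here Z = f(Y) is a deterministic function of Y, forming X → Y → Z.

Original I(X;Y) = 0.0238 dits

After applying f:
P(X,Z) where Z=f(Y):
- P(X,Z=0) = P(X,Y=0) + P(X,Y=1)
- P(X,Z=1) = P(X,Y=2)

I(X;Z) = I(X;f(Y)) = 0.0000 dits

Verification: 0.0238 ≥ 0.0000 ✓

Information cannot be created by processing; the function f can only lose information about X.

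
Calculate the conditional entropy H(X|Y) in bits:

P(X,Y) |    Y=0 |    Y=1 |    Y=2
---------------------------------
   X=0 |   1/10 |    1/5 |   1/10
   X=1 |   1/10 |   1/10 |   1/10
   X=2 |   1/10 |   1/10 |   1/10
1.5510 bits

Using the chain rule: H(X|Y) = H(X,Y) - H(Y)

First, compute H(X,Y) = 3.1219 bits

Marginal P(Y) = (3/10, 2/5, 3/10)
H(Y) = 1.5710 bits

H(X|Y) = H(X,Y) - H(Y) = 3.1219 - 1.5710 = 1.5510 bits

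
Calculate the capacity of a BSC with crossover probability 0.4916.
0.0002 bits

For a binary symmetric channel (BSC) with error probability p:
Capacity C = 1 - H(p) bits per symbol

where H(p) = -p log₂(p) - (1-p) log₂(1-p) is the binary entropy function.

H(0.4916) = 0.9998 bits
C = 1 - 0.9998 = 0.0002 bits per symbol

This means we can reliably transmit up to 0.0002 bits of information per channel use.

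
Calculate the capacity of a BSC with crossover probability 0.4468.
0.0082 bits

For a binary symmetric channel (BSC) with error probability p:
Capacity C = 1 - H(p) bits per symbol

where H(p) = -p log₂(p) - (1-p) log₂(1-p) is the binary entropy function.

H(0.4468) = 0.9918 bits
C = 1 - 0.9918 = 0.0082 bits per symbol

This means we can reliably transmit up to 0.0082 bits of information per channel use.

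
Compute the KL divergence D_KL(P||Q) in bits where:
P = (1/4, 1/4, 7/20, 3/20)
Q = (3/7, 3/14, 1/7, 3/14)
0.2365 bits

KL divergence: D_KL(P||Q) = Σ p(x) log(p(x)/q(x))

Computing term by term:
  x=0: 1/4 × log_2[(1/4)/(3/7)] = 1/4 × -0.7776 = -0.1944
  x=1: 1/4 × log_2[(1/4)/(3/14)] = 1/4 × 0.2224 = 0.0556
  x=2: 7/20 × log_2[(7/20)/(1/7)] = 7/20 × 1.2928 = 0.4525
  x=3: 3/20 × log_2[(3/20)/(3/14)] = 3/20 × -0.5146 = -0.0772

D_KL(P||Q) = 0.2365 bits

Note: KL divergence is always non-negative and equals 0 iff P = Q.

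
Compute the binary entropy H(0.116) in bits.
0.5178 bits

The binary entropy function is:
H(p) = -p log(p) - (1-p) log(1-p)

H(0.116) = -0.116 × log_2(0.116) - 0.884 × log_2(0.884)
H(0.116) = 0.5178 bits

Note: Binary entropy is maximized at p=0.5 (H=1 bit) and minimized at p=0 or p=1 (H=0).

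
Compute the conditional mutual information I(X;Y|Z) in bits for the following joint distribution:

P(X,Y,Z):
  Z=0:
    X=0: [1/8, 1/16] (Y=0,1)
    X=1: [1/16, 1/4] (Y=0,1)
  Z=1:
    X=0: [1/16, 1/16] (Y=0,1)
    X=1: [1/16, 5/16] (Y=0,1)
0.1163 bits

Conditional mutual information: I(X;Y|Z) = H(X|Z) + H(Y|Z) - H(X,Y|Z)

H(Z) = 1.0000
H(X,Z) = 1.8829 → H(X|Z) = 0.8829
H(Y,Z) = 1.8829 → H(Y|Z) = 0.8829
H(X,Y,Z) = 2.6494 → H(X,Y|Z) = 1.6494

I(X;Y|Z) = 0.8829 + 0.8829 - 1.6494 = 0.1163 bits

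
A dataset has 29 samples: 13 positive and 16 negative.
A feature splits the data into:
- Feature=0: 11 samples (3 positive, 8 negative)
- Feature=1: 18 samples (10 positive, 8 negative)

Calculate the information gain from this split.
0.0565 bits

Information Gain = H(Y) - H(Y|Feature)

Before split:
P(positive) = 13/29 = 0.4483
H(Y) = 0.9923 bits

After split:
Feature=0: H = 0.8454 bits (weight = 11/29)
Feature=1: H = 0.9911 bits (weight = 18/29)
H(Y|Feature) = (11/29)×0.8454 + (18/29)×0.9911 = 0.9358 bits

Information Gain = 0.9923 - 0.9358 = 0.0565 bits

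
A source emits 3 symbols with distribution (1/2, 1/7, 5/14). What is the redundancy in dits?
0.0462 dits

Redundancy measures how far a source is from maximum entropy:
R = H_max - H(X)

Maximum entropy for 3 symbols: H_max = log_10(3) = 0.4771 dits
Actual entropy: H(X) = 0.4309 dits
Redundancy: R = 0.4771 - 0.4309 = 0.0462 dits

This redundancy represents potential for compression: the source could be compressed by 0.0462 dits per symbol.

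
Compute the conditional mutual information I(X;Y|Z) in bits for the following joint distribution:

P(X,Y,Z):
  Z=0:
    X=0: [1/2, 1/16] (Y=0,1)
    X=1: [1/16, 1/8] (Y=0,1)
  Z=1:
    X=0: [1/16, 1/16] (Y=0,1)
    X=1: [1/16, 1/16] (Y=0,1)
0.1532 bits

Conditional mutual information: I(X;Y|Z) = H(X|Z) + H(Y|Z) - H(X,Y|Z)

H(Z) = 0.8113
H(X,Z) = 1.6697 → H(X|Z) = 0.8585
H(Y,Z) = 1.6697 → H(Y|Z) = 0.8585
H(X,Y,Z) = 2.3750 → H(X,Y|Z) = 1.5637

I(X;Y|Z) = 0.8585 + 0.8585 - 1.5637 = 0.1532 bits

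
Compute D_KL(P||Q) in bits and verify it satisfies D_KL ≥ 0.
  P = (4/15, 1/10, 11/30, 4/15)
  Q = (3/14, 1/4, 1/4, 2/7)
0.1280 bits

KL divergence satisfies the Gibbs inequality: D_KL(P||Q) ≥ 0 for all distributions P, Q.

D_KL(P||Q) = Σ p(x) log(p(x)/q(x))
Term by term:
  x=0: 4/15 × log_2[(4/15)/(3/14)] = 0.0841
  x=1: 1/10 × log_2[(1/10)/(1/4)] = -0.1322
  x=2: 11/30 × log_2[(11/30)/(1/4)] = 0.2026
  x=3: 4/15 × log_2[(4/15)/(2/7)] = -0.0265
D_KL(P||Q) = 0.1280 bits

D_KL(P||Q) = 0.1280 ≥ 0 ✓

This non-negativity is a fundamental property: relative entropy cannot be negative because it measures how different Q is from P.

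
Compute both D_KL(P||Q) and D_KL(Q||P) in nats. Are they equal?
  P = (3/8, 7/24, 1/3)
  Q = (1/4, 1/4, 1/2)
D_KL(P||Q) = 0.0619, D_KL(Q||P) = 0.0628

KL divergence is not symmetric: D_KL(P||Q) ≠ D_KL(Q||P) in general.

D_KL(P||Q) = 0.0619 nats
D_KL(Q||P) = 0.0628 nats

No, they are not equal!

This asymmetry is why KL divergence is not a true distance metric.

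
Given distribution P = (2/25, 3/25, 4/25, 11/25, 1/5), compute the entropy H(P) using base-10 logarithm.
0.6223 dits

Shannon entropy is H(X) = -Σ p(x) log p(x).

For P = (2/25, 3/25, 4/25, 11/25, 1/5):
H = -2/25 × log_10(2/25) -3/25 × log_10(3/25) -4/25 × log_10(4/25) -11/25 × log_10(11/25) -1/5 × log_10(1/5)
H = 0.6223 dits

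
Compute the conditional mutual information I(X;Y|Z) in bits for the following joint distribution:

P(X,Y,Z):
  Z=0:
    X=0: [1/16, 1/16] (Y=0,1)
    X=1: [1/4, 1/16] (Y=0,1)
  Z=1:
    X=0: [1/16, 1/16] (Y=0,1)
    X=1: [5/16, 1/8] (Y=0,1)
0.0409 bits

Conditional mutual information: I(X;Y|Z) = H(X|Z) + H(Y|Z) - H(X,Y|Z)

H(Z) = 0.9887
H(X,Z) = 1.7962 → H(X|Z) = 0.8075
H(Y,Z) = 1.8829 → H(Y|Z) = 0.8942
H(X,Y,Z) = 2.6494 → H(X,Y|Z) = 1.6607

I(X;Y|Z) = 0.8075 + 0.8942 - 1.6607 = 0.0409 bits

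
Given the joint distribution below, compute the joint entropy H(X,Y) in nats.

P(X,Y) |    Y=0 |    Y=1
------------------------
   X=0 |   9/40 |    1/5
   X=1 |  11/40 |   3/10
1.3737 nats

Joint entropy is H(X,Y) = -Σ_{x,y} p(x,y) log p(x,y).

Summing over all non-zero entries:
H(X,Y) = -[9/40·log_e(9/40) + 1/5·log_e(1/5) + 11/40·log_e(11/40) + 3/10·log_e(3/10)]
H(X,Y) = 1.3737 nats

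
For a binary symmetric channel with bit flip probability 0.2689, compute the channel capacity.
0.1601 bits

For a binary symmetric channel (BSC) with error probability p:
Capacity C = 1 - H(p) bits per symbol

where H(p) = -p log₂(p) - (1-p) log₂(1-p) is the binary entropy function.

H(0.2689) = 0.8399 bits
C = 1 - 0.8399 = 0.1601 bits per symbol

This means we can reliably transmit up to 0.1601 bits of information per channel use.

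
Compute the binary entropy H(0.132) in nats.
0.3902 nats

The binary entropy function is:
H(p) = -p log(p) - (1-p) log(1-p)

H(0.132) = -0.132 × log_e(0.132) - 0.868 × log_e(0.868)
H(0.132) = 0.3902 nats

Note: Binary entropy is maximized at p=0.5 (H=1 bit) and minimized at p=0 or p=1 (H=0).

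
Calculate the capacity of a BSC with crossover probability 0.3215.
0.0940 bits

For a binary symmetric channel (BSC) with error probability p:
Capacity C = 1 - H(p) bits per symbol

where H(p) = -p log₂(p) - (1-p) log₂(1-p) is the binary entropy function.

H(0.3215) = 0.9060 bits
C = 1 - 0.9060 = 0.0940 bits per symbol

This means we can reliably transmit up to 0.0940 bits of information per channel use.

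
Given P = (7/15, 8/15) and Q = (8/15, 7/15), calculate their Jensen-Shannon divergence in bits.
0.0032 bits

Jensen-Shannon divergence is:
JSD(P||Q) = 0.5 × D_KL(P||M) + 0.5 × D_KL(Q||M)
where M = 0.5 × (P + Q) is the mixture distribution.

M = 0.5 × (7/15, 8/15) + 0.5 × (8/15, 7/15) = (1/2, 1/2)

D_KL(P||M) = 0.0032 bits
D_KL(Q||M) = 0.0032 bits

JSD(P||Q) = 0.5 × 0.0032 + 0.5 × 0.0032 = 0.0032 bits

Unlike KL divergence, JSD is symmetric and bounded: 0 ≤ JSD ≤ log(2).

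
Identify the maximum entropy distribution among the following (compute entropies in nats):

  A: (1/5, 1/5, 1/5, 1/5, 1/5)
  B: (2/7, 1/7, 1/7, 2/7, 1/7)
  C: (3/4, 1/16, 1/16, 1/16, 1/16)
A

For a discrete distribution over n outcomes, entropy is maximized by the uniform distribution.

Computing entropies:
H(A) = 1.6094 nats
H(B) = 1.5498 nats
H(C) = 0.9089 nats

The uniform distribution (where all probabilities equal 1/5) achieves the maximum entropy of log_e(5) = 1.6094 nats.

Distribution A has the highest entropy.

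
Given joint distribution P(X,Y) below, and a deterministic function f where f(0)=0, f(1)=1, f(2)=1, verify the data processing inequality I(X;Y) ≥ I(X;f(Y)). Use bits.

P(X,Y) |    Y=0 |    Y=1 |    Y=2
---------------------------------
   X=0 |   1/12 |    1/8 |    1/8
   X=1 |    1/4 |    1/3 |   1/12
I(X;Y) = 0.0581, I(X;f(Y)) = 0.0116, inequality holds: 0.0581 ≥ 0.0116

Data Processing Inequality: For any Markov chain X → Y → Z, we have I(X;Y) ≥ I(X;Z).

Here Z = f(Y) is a deterministic function of Y, forming X → Y → Z.

Original I(X;Y) = 0.0581 bits

After applying f:
P(X,Z) where Z=f(Y):
- P(X,Z=0) = P(X,Y=0)
- P(X,Z=1) = P(X,Y=1) + P(X,Y=2)

I(X;Z) = I(X;f(Y)) = 0.0116 bits

Verification: 0.0581 ≥ 0.0116 ✓

Information cannot be created by processing; the function f can only lose information about X.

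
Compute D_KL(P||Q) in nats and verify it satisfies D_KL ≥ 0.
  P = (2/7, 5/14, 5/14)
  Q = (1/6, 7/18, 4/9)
0.0455 nats

KL divergence satisfies the Gibbs inequality: D_KL(P||Q) ≥ 0 for all distributions P, Q.

D_KL(P||Q) = Σ p(x) log(p(x)/q(x))
Term by term:
  x=0: 2/7 × log_e[(2/7)/(1/6)] = 0.1540
  x=1: 5/14 × log_e[(5/14)/(7/18)] = -0.0304
  x=2: 5/14 × log_e[(5/14)/(4/9)] = -0.0781
D_KL(P||Q) = 0.0455 nats

D_KL(P||Q) = 0.0455 ≥ 0 ✓

This non-negativity is a fundamental property: relative entropy cannot be negative because it measures how different Q is from P.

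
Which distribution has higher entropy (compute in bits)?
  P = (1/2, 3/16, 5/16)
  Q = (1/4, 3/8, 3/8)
Q

Computing entropies in bits:
H(P) = 1.4772
H(Q) = 1.5613

Distribution Q has higher entropy.

Intuition: The distribution closer to uniform (more spread out) has higher entropy.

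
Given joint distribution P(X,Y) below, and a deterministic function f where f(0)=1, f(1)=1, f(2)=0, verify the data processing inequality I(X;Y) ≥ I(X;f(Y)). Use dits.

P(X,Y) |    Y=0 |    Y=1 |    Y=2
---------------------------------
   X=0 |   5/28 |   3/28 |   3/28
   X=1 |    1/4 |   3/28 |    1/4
I(X;Y) = 0.0053, I(X;f(Y)) = 0.0044, inequality holds: 0.0053 ≥ 0.0044

Data Processing Inequality: For any Markov chain X → Y → Z, we have I(X;Y) ≥ I(X;Z).

Here Z = f(Y) is a deterministic function of Y, forming X → Y → Z.

Original I(X;Y) = 0.0053 dits

After applying f:
P(X,Z) where Z=f(Y):
- P(X,Z=0) = P(X,Y=2)
- P(X,Z=1) = P(X,Y=0) + P(X,Y=1)

I(X;Z) = I(X;f(Y)) = 0.0044 dits

Verification: 0.0053 ≥ 0.0044 ✓

Information cannot be created by processing; the function f can only lose information about X.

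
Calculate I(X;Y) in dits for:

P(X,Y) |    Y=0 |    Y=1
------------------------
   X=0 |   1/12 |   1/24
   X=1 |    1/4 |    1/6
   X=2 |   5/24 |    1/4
0.0060 dits

Mutual information: I(X;Y) = H(X) + H(Y) - H(X,Y)

Marginals:
P(X) = (1/8, 5/12, 11/24), H(X) = 0.4266 dits
P(Y) = (13/24, 11/24), H(Y) = 0.2995 dits

Joint entropy: H(X,Y) = 0.7201 dits

I(X;Y) = 0.4266 + 0.2995 - 0.7201 = 0.0060 dits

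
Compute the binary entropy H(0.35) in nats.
0.6474 nats

The binary entropy function is:
H(p) = -p log(p) - (1-p) log(1-p)

H(0.35) = -0.35 × log_e(0.35) - 0.65 × log_e(0.65)
H(0.35) = 0.6474 nats

Note: Binary entropy is maximized at p=0.5 (H=1 bit) and minimized at p=0 or p=1 (H=0).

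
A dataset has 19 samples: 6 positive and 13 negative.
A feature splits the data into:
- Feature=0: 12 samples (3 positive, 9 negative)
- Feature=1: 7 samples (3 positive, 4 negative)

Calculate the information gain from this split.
0.0244 bits

Information Gain = H(Y) - H(Y|Feature)

Before split:
P(positive) = 6/19 = 0.3158
H(Y) = 0.8997 bits

After split:
Feature=0: H = 0.8113 bits (weight = 12/19)
Feature=1: H = 0.9852 bits (weight = 7/19)
H(Y|Feature) = (12/19)×0.8113 + (7/19)×0.9852 = 0.8754 bits

Information Gain = 0.8997 - 0.8754 = 0.0244 bits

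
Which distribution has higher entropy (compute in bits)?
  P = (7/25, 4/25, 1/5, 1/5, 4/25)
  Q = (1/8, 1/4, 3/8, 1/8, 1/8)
P

Computing entropies in bits:
H(P) = 2.2890
H(Q) = 2.1556

Distribution P has higher entropy.

Intuition: The distribution closer to uniform (more spread out) has higher entropy.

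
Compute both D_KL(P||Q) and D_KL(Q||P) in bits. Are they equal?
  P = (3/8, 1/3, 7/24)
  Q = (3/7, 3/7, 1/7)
D_KL(P||Q) = 0.1072, D_KL(Q||P) = 0.0908

KL divergence is not symmetric: D_KL(P||Q) ≠ D_KL(Q||P) in general.

D_KL(P||Q) = 0.1072 bits
D_KL(Q||P) = 0.0908 bits

No, they are not equal!

This asymmetry is why KL divergence is not a true distance metric.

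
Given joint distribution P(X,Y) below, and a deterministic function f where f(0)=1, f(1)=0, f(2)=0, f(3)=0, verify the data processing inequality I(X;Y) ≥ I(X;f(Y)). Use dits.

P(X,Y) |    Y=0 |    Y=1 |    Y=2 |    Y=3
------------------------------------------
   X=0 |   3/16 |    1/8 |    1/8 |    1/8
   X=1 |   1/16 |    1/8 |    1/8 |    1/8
I(X;Y) = 0.0108, I(X;f(Y)) = 0.0108, inequality holds: 0.0108 ≥ 0.0108

Data Processing Inequality: For any Markov chain X → Y → Z, we have I(X;Y) ≥ I(X;Z).

Here Z = f(Y) is a deterministic function of Y, forming X → Y → Z.

Original I(X;Y) = 0.0108 dits

After applying f:
P(X,Z) where Z=f(Y):
- P(X,Z=0) = P(X,Y=1) + P(X,Y=2) + P(X,Y=3)
- P(X,Z=1) = P(X,Y=0)

I(X;Z) = I(X;f(Y)) = 0.0108 dits

Verification: 0.0108 ≥ 0.0108 ✓

Information cannot be created by processing; the function f can only lose information about X.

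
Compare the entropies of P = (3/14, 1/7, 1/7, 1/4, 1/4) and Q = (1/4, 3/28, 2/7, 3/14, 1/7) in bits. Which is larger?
P

Computing entropies in bits:
H(P) = 2.2783
H(Q) = 2.2389

Distribution P has higher entropy.

Intuition: The distribution closer to uniform (more spread out) has higher entropy.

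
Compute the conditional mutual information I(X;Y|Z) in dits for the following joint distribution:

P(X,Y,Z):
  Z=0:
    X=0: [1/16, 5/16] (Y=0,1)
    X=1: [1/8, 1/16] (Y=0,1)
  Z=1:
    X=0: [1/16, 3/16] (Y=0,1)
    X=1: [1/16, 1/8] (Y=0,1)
0.0311 dits

Conditional mutual information: I(X;Y|Z) = H(X|Z) + H(Y|Z) - H(X,Y|Z)

H(Z) = 0.2976
H(X,Z) = 0.5829 → H(X|Z) = 0.2852
H(Y,Z) = 0.5668 → H(Y|Z) = 0.2692
H(X,Y,Z) = 0.8210 → H(X,Y|Z) = 0.5233

I(X;Y|Z) = 0.2852 + 0.2692 - 0.5233 = 0.0311 dits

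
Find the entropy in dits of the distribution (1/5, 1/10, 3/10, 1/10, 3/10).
0.6535 dits

Shannon entropy is H(X) = -Σ p(x) log p(x).

For P = (1/5, 1/10, 3/10, 1/10, 3/10):
H = -1/5 × log_10(1/5) -1/10 × log_10(1/10) -3/10 × log_10(3/10) -1/10 × log_10(1/10) -3/10 × log_10(3/10)
H = 0.6535 dits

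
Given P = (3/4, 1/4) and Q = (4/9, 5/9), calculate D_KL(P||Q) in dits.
0.0837 dits

KL divergence: D_KL(P||Q) = Σ p(x) log(p(x)/q(x))

Computing term by term:
  x=0: 3/4 × log_10[(3/4)/(4/9)] = 3/4 × 0.2272 = 0.1704
  x=1: 1/4 × log_10[(1/4)/(5/9)] = 1/4 × -0.3468 = -0.0867

D_KL(P||Q) = 0.0837 dits

Note: KL divergence is always non-negative and equals 0 iff P = Q.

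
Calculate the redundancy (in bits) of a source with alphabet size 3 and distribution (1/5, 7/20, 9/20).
0.0721 bits

Redundancy measures how far a source is from maximum entropy:
R = H_max - H(X)

Maximum entropy for 3 symbols: H_max = log_2(3) = 1.5850 bits
Actual entropy: H(X) = 1.5129 bits
Redundancy: R = 1.5850 - 1.5129 = 0.0721 bits

This redundancy represents potential for compression: the source could be compressed by 0.0721 bits per symbol.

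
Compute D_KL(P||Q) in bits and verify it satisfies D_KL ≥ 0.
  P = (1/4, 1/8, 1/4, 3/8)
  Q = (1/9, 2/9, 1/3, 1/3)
0.1487 bits

KL divergence satisfies the Gibbs inequality: D_KL(P||Q) ≥ 0 for all distributions P, Q.

D_KL(P||Q) = Σ p(x) log(p(x)/q(x))
Term by term:
  x=0: 1/4 × log_2[(1/4)/(1/9)] = 0.2925
  x=1: 1/8 × log_2[(1/8)/(2/9)] = -0.1038
  x=2: 1/4 × log_2[(1/4)/(1/3)] = -0.1038
  x=3: 3/8 × log_2[(3/8)/(1/3)] = 0.0637
D_KL(P||Q) = 0.1487 bits

D_KL(P||Q) = 0.1487 ≥ 0 ✓

This non-negativity is a fundamental property: relative entropy cannot be negative because it measures how different Q is from P.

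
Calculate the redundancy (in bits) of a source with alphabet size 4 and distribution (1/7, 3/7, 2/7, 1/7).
0.1576 bits

Redundancy measures how far a source is from maximum entropy:
R = H_max - H(X)

Maximum entropy for 4 symbols: H_max = log_2(4) = 2.0000 bits
Actual entropy: H(X) = 1.8424 bits
Redundancy: R = 2.0000 - 1.8424 = 0.1576 bits

This redundancy represents potential for compression: the source could be compressed by 0.1576 bits per symbol.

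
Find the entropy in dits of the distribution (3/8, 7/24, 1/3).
0.4749 dits

Shannon entropy is H(X) = -Σ p(x) log p(x).

For P = (3/8, 7/24, 1/3):
H = -3/8 × log_10(3/8) -7/24 × log_10(7/24) -1/3 × log_10(1/3)
H = 0.4749 dits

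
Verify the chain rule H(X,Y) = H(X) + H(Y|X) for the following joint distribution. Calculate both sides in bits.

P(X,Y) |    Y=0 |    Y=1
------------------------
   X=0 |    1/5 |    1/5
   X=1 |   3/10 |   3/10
H(X,Y) = 1.9710, H(X) = 0.9710, H(Y|X) = 1.0000 (all in bits)

Chain rule: H(X,Y) = H(X) + H(Y|X)

Left side — joint entropy directly:
H(X,Y) = -Σ p(x,y) log p(x,y) = 1.9710 bits

Right side — compute H(Y|X) from the conditional distributions:
P(X) = (2/5, 3/5), so H(X) = 0.9710 bits
H(Y|X) = Σ_x P(X=x) · H(Y|X=x):
  P(Y|X=0) = (1/2, 1/2), H(Y|X=0) = 1.0000, weight P(X=0) = 2/5
  P(Y|X=1) = (1/2, 1/2), H(Y|X=1) = 1.0000, weight P(X=1) = 3/5
H(Y|X) = 1.0000 bits

H(X) + H(Y|X) = 0.9710 + 1.0000 = 1.9710 bits

Both sides equal 1.9710 bits. ✓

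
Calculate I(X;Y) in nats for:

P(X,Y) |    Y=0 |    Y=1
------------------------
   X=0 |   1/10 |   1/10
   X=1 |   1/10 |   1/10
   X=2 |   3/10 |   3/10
0.0000 nats

Mutual information: I(X;Y) = H(X) + H(Y) - H(X,Y)

Marginals:
P(X) = (1/5, 1/5, 3/5), H(X) = 0.9503 nats
P(Y) = (1/2, 1/2), H(Y) = 0.6931 nats

Joint entropy: H(X,Y) = 1.6434 nats

I(X;Y) = 0.9503 + 0.6931 - 1.6434 = 0.0000 nats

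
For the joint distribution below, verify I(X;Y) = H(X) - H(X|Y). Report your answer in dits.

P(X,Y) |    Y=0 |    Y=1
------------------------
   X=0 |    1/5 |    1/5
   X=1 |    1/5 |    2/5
I(X;Y) = 0.0060 dits

Mutual information has multiple equivalent forms:
- I(X;Y) = H(X) - H(X|Y)
- I(X;Y) = H(Y) - H(Y|X)
- I(X;Y) = H(X) + H(Y) - H(X,Y)

Computing all quantities:
H(X) = 0.2923, H(Y) = 0.2923, H(X,Y) = 0.5786
H(X|Y) = 0.2863, H(Y|X) = 0.2863

Verification:
H(X) - H(X|Y) = 0.2923 - 0.2863 = 0.0060
H(Y) - H(Y|X) = 0.2923 - 0.2863 = 0.0060
H(X) + H(Y) - H(X,Y) = 0.2923 + 0.2923 - 0.5786 = 0.0060

All forms give I(X;Y) = 0.0060 dits. ✓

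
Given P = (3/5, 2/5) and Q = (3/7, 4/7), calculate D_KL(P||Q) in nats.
0.0592 nats

KL divergence: D_KL(P||Q) = Σ p(x) log(p(x)/q(x))

Computing term by term:
  x=0: 3/5 × log_e[(3/5)/(3/7)] = 3/5 × 0.3365 = 0.2019
  x=1: 2/5 × log_e[(2/5)/(4/7)] = 2/5 × -0.3567 = -0.1427

D_KL(P||Q) = 0.0592 nats

Note: KL divergence is always non-negative and equals 0 iff P = Q.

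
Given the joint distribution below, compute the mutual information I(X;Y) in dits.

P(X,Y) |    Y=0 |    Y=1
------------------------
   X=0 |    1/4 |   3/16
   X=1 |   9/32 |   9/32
0.0011 dits

Mutual information: I(X;Y) = H(X) + H(Y) - H(X,Y)

Marginals:
P(X) = (7/16, 9/16), H(X) = 0.2976 dits
P(Y) = (17/32, 15/32), H(Y) = 0.3002 dits

Joint entropy: H(X,Y) = 0.5967 dits

I(X;Y) = 0.2976 + 0.3002 - 0.5967 = 0.0011 dits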